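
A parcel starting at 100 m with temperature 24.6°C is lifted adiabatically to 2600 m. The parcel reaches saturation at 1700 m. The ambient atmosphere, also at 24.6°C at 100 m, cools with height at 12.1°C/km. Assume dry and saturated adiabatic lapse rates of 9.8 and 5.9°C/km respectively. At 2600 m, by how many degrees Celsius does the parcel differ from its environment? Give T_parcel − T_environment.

+9.26°C (parcel warmer than environment)

Parcel:
  100–1700 m, dry: Δz = 1.6 km ⇒ ΔT = -15.68°C; T = 8.92°C
  1700–2600 m, saturated: Δz = 0.9 km ⇒ ΔT = -5.31°C; T = 3.61°C
Environment:
  100–2600 m, environment: Δz = 2.5 km ⇒ ΔT = -30.25°C; T = -5.65°C
T_parcel − T_env = 3.61 − (-5.65) = +9.26°C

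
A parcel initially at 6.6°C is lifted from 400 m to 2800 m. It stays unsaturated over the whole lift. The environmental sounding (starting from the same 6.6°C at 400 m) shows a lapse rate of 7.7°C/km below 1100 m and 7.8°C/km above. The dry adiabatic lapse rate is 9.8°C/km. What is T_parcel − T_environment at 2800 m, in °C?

-4.87°C (parcel cooler than environment)

Parcel:
  400 → 2800 m (dry, 9.8°C/km): ΔT = -9.8 × 2.4 = -23.52°C → T = -16.92°C
Environment:
  400 → 1100 m (environment, lower layer, 7.7°C/km): ΔT = -7.7 × 0.7 = -5.39°C → T = 1.21°C
  1100 → 2800 m (environment, upper layer, 7.8°C/km): ΔT = -7.8 × 1.7 = -13.26°C → T = -12.05°C
T_parcel − T_env = -16.92 − (-12.05) = -4.87°C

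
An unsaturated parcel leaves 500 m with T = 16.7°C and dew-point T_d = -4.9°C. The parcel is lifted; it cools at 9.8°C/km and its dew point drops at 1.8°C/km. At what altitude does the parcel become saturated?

T and T_d converge at 9.8 − 1.8 = 8°C per km
Height above start = (16.7 − (-4.9)) / 8 = 2.7 km
LCL altitude = 500 m + 2700 m = 3200 m

3200 m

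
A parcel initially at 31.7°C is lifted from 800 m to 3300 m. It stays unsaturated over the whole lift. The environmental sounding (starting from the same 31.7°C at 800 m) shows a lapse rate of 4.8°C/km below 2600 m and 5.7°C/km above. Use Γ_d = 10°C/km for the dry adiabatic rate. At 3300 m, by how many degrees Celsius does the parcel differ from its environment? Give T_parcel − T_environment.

Parcel:
  800 → 3300 m (dry, 10°C/km): ΔT = -10 × 2.5 = -25°C → T = 6.7°C
Environment:
  800 → 2600 m (environment, lower layer, 4.8°C/km): ΔT = -4.8 × 1.8 = -8.64°C → T = 23.06°C
  2600 → 3300 m (environment, upper layer, 5.7°C/km): ΔT = -5.7 × 0.7 = -3.99°C → T = 19.07°C
T_parcel − T_env = 6.7 − 19.07 = -12.37°C

-12.37°C (parcel cooler than environment)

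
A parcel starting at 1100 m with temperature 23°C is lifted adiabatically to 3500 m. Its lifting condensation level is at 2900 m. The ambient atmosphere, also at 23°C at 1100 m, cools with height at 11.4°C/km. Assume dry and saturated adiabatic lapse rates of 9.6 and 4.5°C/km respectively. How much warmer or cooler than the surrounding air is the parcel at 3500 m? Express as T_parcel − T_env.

Parcel:
  1100 → 2900 m (dry, 9.6°C/km): ΔT = -9.6 × 1.8 = -17.28°C → T = 5.72°C
  2900 → 3500 m (saturated, 4.5°C/km): ΔT = -4.5 × 0.6 = -2.7°C → T = 3.02°C
Environment:
  1100 → 3500 m (environment, 11.4°C/km): ΔT = -11.4 × 2.4 = -27.36°C → T = -4.36°C
T_parcel − T_env = 3.02 − (-4.36) = +7.38°C

+7.38°C (parcel warmer than environment)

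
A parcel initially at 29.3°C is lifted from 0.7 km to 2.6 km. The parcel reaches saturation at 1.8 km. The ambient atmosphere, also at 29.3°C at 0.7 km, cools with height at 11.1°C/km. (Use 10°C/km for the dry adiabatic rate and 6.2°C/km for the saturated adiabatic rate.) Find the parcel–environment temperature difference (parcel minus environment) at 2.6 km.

Parcel:
  From 700 m to 1800 m (dry): cools by 10 × 1.1 = 11°C, giving 18.3°C.
  From 1800 m to 2600 m (saturated): cools by 6.2 × 0.8 = 4.96°C, giving 13.34°C.
Environment:
  From 700 m to 2600 m (environment): cools by 11.1 × 1.9 = 21.09°C, giving 8.21°C.
T_parcel − T_env = 13.34 − 8.21 = +5.13°C

+5.13°C (parcel warmer than environment)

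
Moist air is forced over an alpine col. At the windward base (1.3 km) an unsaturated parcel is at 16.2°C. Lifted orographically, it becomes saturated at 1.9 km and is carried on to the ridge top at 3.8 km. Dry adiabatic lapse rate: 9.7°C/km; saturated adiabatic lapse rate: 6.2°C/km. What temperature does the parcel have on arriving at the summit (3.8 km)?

1300–1900 m, dry: Δz = 0.6 km ⇒ ΔT = -5.82°C; T = 10.38°C
1900–3800 m, saturated: Δz = 1.9 km ⇒ ΔT = -11.78°C; T = -1.4°C

-1.4°C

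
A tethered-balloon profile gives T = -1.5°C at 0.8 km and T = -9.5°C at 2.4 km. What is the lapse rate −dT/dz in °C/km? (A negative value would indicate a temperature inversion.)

Γ = −ΔT/Δz = (-1.5 − (-9.5)) / (2400 − 800) m
  = 8°C / 1.6 km = 5°C/km

5°C/km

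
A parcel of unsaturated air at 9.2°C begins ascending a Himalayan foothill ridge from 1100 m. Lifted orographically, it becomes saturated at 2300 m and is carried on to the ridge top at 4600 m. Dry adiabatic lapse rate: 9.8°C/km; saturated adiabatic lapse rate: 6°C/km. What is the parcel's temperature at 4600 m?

1100–2300 m, dry: Δz = 1.2 km ⇒ ΔT = -11.76°C; T = -2.56°C
2300–4600 m, saturated: Δz = 2.3 km ⇒ ΔT = -13.8°C; T = -16.36°C

-16.36°C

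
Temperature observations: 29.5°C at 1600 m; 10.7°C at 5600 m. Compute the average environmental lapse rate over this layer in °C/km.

4.7°C/km

Γ = −ΔT/Δz = (29.5 − 10.7) / (5600 − 1600) m
  = 18.8°C / 4 km = 4.7°C/km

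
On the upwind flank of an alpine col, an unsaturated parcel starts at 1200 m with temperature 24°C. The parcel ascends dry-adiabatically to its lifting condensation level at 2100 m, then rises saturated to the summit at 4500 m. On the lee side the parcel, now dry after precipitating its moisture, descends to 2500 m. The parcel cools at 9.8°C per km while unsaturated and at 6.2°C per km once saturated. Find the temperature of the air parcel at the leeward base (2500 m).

19.9°C

1200 → 2100 m (dry, 9.8°C/km): ΔT = -9.8 × 0.9 = -8.82°C → T = 15.18°C
2100 → 4500 m (saturated, 6.2°C/km): ΔT = -6.2 × 2.4 = -14.88°C → T = 0.3°C
4500 → 2500 m (dry descent, 9.8°C/km): ΔT = +9.8 × 2 = +19.6°C → T = 19.9°C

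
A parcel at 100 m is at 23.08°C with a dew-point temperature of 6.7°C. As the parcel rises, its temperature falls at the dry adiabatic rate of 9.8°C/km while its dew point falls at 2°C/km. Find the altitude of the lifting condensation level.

T and T_d converge at 9.8 − 2 = 7.8°C per km
Height above start = (23.08 − 6.7) / 7.8 = 2.1 km
LCL altitude = 100 m + 2100 m = 2200 m

2200 m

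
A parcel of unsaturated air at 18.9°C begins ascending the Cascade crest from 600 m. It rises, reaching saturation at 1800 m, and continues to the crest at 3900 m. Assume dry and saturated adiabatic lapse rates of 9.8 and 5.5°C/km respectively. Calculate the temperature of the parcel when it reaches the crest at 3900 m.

-4.41°C

Dry to 1800 m: -9.8 × 1.2 km = -11.76°C, so T = 7.14°C.
Saturated to 3900 m: -5.5 × 2.1 km = -11.55°C, so T = -4.41°C.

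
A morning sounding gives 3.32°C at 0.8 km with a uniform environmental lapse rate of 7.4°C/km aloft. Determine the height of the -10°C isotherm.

2.6 km

Height above start = (3.32 − (-10)) / 7.4 = 1.8 km
Altitude = 800 m + 1800 m = 2600 m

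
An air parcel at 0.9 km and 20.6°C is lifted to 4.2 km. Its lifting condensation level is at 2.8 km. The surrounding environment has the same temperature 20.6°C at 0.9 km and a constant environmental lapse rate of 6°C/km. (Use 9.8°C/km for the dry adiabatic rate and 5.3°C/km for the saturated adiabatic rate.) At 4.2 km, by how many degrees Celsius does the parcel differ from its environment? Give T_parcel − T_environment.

Parcel:
  900 → 2800 m (dry, 9.8°C/km): ΔT = -9.8 × 1.9 = -18.62°C → T = 1.98°C
  2800 → 4200 m (saturated, 5.3°C/km): ΔT = -5.3 × 1.4 = -7.42°C → T = -5.44°C
Environment:
  900 → 4200 m (environment, 6°C/km): ΔT = -6 × 3.3 = -19.8°C → T = 0.8°C
T_parcel − T_env = -5.44 − 0.8 = -6.24°C

-6.24°C (parcel cooler than environment)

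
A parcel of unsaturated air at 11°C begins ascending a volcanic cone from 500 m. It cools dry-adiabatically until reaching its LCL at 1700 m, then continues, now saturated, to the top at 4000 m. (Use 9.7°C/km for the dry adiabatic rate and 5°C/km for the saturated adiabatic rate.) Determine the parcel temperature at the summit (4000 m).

-12.14°C

From 500 m to 1700 m (dry): cools by 9.7 × 1.2 = 11.64°C, giving -0.64°C.
From 1700 m to 4000 m (saturated): cools by 5 × 2.3 = 11.5°C, giving -12.14°C.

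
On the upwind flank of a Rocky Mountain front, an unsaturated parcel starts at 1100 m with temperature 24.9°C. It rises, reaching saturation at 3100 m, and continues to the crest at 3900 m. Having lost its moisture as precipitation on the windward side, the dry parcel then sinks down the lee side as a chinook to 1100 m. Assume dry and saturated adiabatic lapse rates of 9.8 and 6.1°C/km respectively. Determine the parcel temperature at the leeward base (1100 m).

1100–3100 m, dry: Δz = 2 km ⇒ ΔT = -19.6°C; T = 5.3°C
3100–3900 m, saturated: Δz = 0.8 km ⇒ ΔT = -4.88°C; T = 0.42°C
3900–1100 m, dry descent: Δz = 2.8 km ⇒ ΔT = +27.44°C; T = 27.86°C

27.86°C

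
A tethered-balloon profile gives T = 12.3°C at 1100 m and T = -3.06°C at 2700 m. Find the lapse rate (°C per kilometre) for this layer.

9.6°C/km

Γ = −ΔT/Δz = (12.3 − (-3.06)) / (2700 − 1100) m
  = 15.36°C / 1.6 km = 9.6°C/km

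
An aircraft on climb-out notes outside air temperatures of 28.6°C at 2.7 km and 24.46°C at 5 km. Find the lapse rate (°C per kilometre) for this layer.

1.8°C/km

Γ = −ΔT/Δz = (28.6 − 24.46) / (5000 − 2700) m
  = 4.14°C / 2.3 km = 1.8°C/km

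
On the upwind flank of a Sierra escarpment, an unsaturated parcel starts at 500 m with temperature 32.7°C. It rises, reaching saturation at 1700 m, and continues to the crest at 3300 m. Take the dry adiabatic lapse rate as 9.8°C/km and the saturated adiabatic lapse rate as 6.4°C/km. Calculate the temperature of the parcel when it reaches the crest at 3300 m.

10.7°C

500–1700 m, dry: Δz = 1.2 km ⇒ ΔT = -11.76°C; T = 20.94°C
1700–3300 m, saturated: Δz = 1.6 km ⇒ ΔT = -10.24°C; T = 10.7°C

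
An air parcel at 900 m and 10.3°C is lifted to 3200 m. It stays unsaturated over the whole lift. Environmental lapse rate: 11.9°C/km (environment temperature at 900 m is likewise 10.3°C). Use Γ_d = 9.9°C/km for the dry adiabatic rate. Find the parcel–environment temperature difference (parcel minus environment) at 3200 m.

Parcel:
  900 → 3200 m (dry, 9.9°C/km): ΔT = -9.9 × 2.3 = -22.77°C → T = -12.47°C
Environment:
  900 → 3200 m (environment, 11.9°C/km): ΔT = -11.9 × 2.3 = -27.37°C → T = -17.07°C
T_parcel − T_env = -12.47 − (-17.07) = +4.6°C

+4.6°C (parcel warmer than environment)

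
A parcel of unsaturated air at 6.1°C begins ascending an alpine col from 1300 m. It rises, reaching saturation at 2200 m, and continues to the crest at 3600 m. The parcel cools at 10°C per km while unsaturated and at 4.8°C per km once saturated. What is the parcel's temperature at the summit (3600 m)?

Dry to 2200 m: -10 × 0.9 km = -9°C, so T = -2.9°C.
Saturated to 3600 m: -4.8 × 1.4 km = -6.72°C, so T = -9.62°C.

-9.62°C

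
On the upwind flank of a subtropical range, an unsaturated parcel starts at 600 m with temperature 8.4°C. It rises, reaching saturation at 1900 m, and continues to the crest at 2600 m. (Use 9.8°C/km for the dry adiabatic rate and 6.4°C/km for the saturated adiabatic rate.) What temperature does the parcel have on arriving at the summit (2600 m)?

-8.82°C

600–1900 m, dry: Δz = 1.3 km ⇒ ΔT = -12.74°C; T = -4.34°C
1900–2600 m, saturated: Δz = 0.7 km ⇒ ΔT = -4.48°C; T = -8.82°C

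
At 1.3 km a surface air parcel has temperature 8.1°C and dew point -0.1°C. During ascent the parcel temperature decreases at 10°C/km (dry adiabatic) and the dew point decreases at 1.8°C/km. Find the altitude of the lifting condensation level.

T and T_d converge at 10 − 1.8 = 8.2°C per km
Height above start = (8.1 − (-0.1)) / 8.2 = 1 km
LCL altitude = 1300 m + 1000 m = 2300 m

2.3 km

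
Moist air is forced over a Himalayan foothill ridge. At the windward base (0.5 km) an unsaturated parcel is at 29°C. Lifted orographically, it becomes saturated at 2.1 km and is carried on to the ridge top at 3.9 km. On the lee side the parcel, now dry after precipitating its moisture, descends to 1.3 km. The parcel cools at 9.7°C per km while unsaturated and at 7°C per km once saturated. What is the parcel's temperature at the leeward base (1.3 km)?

From 500 m to 2100 m (dry): cools by 9.7 × 1.6 = 15.52°C, giving 13.48°C.
From 2100 m to 3900 m (saturated): cools by 7 × 1.8 = 12.6°C, giving 0.88°C.
From 3900 m to 1300 m (dry descent): warms by 9.7 × 2.6 = 25.22°C, giving 26.1°C.

26.1°C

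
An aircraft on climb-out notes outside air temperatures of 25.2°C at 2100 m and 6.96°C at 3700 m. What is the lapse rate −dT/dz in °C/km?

11.4°C/km

Γ = −ΔT/Δz = (25.2 − 6.96) / (3700 − 2100) m
  = 18.24°C / 1.6 km = 11.4°C/km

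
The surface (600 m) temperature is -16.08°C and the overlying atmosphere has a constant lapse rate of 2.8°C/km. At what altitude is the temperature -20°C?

Height above start = (-16.08 − (-20)) / 2.8 = 1.4 km
Altitude = 600 m + 1400 m = 2000 m

2000 m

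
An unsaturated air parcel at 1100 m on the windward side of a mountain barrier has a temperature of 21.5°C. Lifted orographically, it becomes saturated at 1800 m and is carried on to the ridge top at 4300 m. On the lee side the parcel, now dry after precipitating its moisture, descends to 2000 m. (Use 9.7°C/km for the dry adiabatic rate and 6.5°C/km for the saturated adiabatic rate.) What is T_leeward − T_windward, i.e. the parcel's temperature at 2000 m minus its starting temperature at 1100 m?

From 1100 m to 1800 m (dry): cools by 9.7 × 0.7 = 6.79°C, giving 14.71°C.
From 1800 m to 4300 m (saturated): cools by 6.5 × 2.5 = 16.25°C, giving -1.54°C.
From 4300 m to 2000 m (dry descent): warms by 9.7 × 2.3 = 22.31°C, giving 20.77°C.
Net change vs windward start: 20.77 − 21.5 = -0.73°C

-0.73°C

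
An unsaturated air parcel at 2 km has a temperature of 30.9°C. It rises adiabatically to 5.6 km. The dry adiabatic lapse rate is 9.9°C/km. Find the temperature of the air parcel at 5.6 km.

2000–5600 m, dry adiabatic: Δz = 3.6 km ⇒ ΔT = -35.64°C; T = -4.74°C

-4.74°C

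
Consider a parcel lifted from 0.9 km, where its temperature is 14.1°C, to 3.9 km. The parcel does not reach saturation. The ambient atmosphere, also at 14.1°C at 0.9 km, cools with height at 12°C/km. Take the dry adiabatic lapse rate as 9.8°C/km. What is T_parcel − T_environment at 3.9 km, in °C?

Parcel:
  900 → 3900 m (dry, 9.8°C/km): ΔT = -9.8 × 3 = -29.4°C → T = -15.3°C
Environment:
  900 → 3900 m (environment, 12°C/km): ΔT = -12 × 3 = -36°C → T = -21.9°C
T_parcel − T_env = -15.3 − (-21.9) = +6.6°C

+6.6°C (parcel warmer than environment)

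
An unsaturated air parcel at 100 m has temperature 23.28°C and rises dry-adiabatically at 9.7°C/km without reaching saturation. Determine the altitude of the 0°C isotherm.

Height above start = (23.28 − 0) / 9.7 = 2.4 km
Altitude = 100 m + 2400 m = 2500 m

2500 m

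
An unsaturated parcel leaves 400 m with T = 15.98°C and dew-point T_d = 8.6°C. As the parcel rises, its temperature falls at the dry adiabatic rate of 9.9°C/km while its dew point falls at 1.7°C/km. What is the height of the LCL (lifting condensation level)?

T and T_d converge at 9.9 − 1.7 = 8.2°C per km
Height above start = (15.98 − 8.6) / 8.2 = 0.9 km
LCL altitude = 400 m + 900 m = 1300 m

1300 m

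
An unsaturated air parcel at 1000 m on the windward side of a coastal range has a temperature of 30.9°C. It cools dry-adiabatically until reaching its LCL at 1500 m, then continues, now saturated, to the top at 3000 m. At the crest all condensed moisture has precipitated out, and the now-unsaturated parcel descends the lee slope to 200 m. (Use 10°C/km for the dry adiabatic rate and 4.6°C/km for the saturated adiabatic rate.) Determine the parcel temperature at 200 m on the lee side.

47°C

1000–1500 m, dry: Δz = 0.5 km ⇒ ΔT = -5°C; T = 25.9°C
1500–3000 m, saturated: Δz = 1.5 km ⇒ ΔT = -6.9°C; T = 19°C
3000–200 m, dry descent: Δz = 2.8 km ⇒ ΔT = +28°C; T = 47°C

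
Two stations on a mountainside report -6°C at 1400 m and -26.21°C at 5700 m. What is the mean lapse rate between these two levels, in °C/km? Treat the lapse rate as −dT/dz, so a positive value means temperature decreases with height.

Γ = −ΔT/Δz = (-6 − (-26.21)) / (5700 − 1400) m
  = 20.21°C / 4.3 km = 4.7°C/km

4.7°C/km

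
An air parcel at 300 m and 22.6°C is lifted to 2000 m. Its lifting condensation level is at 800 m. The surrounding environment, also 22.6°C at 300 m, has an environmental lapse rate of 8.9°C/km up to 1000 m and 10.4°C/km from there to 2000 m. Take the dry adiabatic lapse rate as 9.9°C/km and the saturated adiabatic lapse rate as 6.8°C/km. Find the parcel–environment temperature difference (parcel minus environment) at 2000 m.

+3.52°C (parcel warmer than environment)

Parcel:
  300 → 800 m (dry, 9.9°C/km): ΔT = -9.9 × 0.5 = -4.95°C → T = 17.65°C
  800 → 2000 m (saturated, 6.8°C/km): ΔT = -6.8 × 1.2 = -8.16°C → T = 9.49°C
Environment:
  300 → 1000 m (environment, lower layer, 8.9°C/km): ΔT = -8.9 × 0.7 = -6.23°C → T = 16.37°C
  1000 → 2000 m (environment, upper layer, 10.4°C/km): ΔT = -10.4 × 1 = -10.4°C → T = 5.97°C
T_parcel − T_env = 9.49 − 5.97 = +3.52°C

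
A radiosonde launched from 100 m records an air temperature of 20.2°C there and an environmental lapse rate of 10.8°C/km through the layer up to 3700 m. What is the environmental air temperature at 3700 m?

-18.68°C

From 100 m to 3700 m (environmental): cools by 10.8 × 3.6 = 38.88°C, giving -18.68°C.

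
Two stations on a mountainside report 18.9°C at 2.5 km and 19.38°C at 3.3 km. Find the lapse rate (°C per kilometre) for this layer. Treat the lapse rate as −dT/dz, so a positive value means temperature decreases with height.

Γ = −ΔT/Δz = (18.9 − 19.38) / (3300 − 2500) m
  = -0.48°C / 0.8 km = -0.6°C/km

-0.6°C/km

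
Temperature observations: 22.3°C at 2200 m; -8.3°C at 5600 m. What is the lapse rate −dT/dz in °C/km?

9°C/km

Γ = −ΔT/Δz = (22.3 − (-8.3)) / (5600 − 2200) m
  = 30.6°C / 3.4 km = 9°C/km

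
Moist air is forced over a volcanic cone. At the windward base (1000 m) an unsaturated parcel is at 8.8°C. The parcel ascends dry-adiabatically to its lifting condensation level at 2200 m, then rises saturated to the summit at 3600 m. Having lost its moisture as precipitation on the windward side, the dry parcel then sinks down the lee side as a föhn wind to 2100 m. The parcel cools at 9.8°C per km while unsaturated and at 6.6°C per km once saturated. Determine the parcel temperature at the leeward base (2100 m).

2.5°C

Dry to 2200 m: -9.8 × 1.2 km = -11.76°C, so T = -2.96°C.
Saturated to 3600 m: -6.6 × 1.4 km = -9.24°C, so T = -12.2°C.
Dry descent to 2100 m: +9.8 × 1.5 km = +14.7°C, so T = 2.5°C.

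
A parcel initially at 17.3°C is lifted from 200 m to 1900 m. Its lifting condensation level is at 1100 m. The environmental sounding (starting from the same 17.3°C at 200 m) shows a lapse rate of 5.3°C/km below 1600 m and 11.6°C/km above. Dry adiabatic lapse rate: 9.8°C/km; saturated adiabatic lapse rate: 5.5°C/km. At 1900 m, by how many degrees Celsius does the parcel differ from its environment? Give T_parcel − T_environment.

-2.32°C (parcel cooler than environment)

Parcel:
  200–1100 m, dry: Δz = 0.9 km ⇒ ΔT = -8.82°C; T = 8.48°C
  1100–1900 m, saturated: Δz = 0.8 km ⇒ ΔT = -4.4°C; T = 4.08°C
Environment:
  200–1600 m, environment, lower layer: Δz = 1.4 km ⇒ ΔT = -7.42°C; T = 9.88°C
  1600–1900 m, environment, upper layer: Δz = 0.3 km ⇒ ΔT = -3.48°C; T = 6.4°C
T_parcel − T_env = 4.08 − 6.4 = -2.32°C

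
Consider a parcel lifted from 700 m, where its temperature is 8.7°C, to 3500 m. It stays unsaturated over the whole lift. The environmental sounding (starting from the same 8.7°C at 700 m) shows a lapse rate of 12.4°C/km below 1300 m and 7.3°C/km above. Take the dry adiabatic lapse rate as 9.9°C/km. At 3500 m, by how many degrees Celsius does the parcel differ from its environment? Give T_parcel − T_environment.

-4.22°C (parcel cooler than environment)

Parcel:
  700 → 3500 m (dry, 9.9°C/km): ΔT = -9.9 × 2.8 = -27.72°C → T = -19.02°C
Environment:
  700 → 1300 m (environment, lower layer, 12.4°C/km): ΔT = -12.4 × 0.6 = -7.44°C → T = 1.26°C
  1300 → 3500 m (environment, upper layer, 7.3°C/km): ΔT = -7.3 × 2.2 = -16.06°C → T = -14.8°C
T_parcel − T_env = -19.02 − (-14.8) = -4.22°C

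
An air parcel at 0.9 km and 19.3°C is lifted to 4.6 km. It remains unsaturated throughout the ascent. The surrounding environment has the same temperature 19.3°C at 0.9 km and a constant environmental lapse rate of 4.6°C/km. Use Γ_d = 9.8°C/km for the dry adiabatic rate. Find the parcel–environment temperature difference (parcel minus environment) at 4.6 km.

-19.24°C (parcel cooler than environment)

Parcel:
  900–4600 m, dry: Δz = 3.7 km ⇒ ΔT = -36.26°C; T = -16.96°C
Environment:
  900–4600 m, environment: Δz = 3.7 km ⇒ ΔT = -17.02°C; T = 2.28°C
T_parcel − T_env = -16.96 − 2.28 = -19.24°C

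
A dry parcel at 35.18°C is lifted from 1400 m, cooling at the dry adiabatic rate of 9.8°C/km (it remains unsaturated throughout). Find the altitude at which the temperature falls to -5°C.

Height above start = (35.18 − (-5)) / 9.8 = 4.1 km
Altitude = 1400 m + 4100 m = 5500 m

5500 m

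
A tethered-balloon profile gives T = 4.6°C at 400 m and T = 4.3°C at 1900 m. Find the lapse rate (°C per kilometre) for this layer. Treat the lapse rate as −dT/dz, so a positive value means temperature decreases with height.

0.2°C/km

Γ = −ΔT/Δz = (4.6 − 4.3) / (1900 − 400) m
  = 0.3°C / 1.5 km = 0.2°C/km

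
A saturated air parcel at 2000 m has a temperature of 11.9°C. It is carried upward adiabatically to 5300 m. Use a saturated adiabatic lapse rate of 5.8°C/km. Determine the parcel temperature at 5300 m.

-7.24°C

Saturated adiabatic to 5300 m: -5.8 × 3.3 km = -19.14°C, so T = -7.24°C.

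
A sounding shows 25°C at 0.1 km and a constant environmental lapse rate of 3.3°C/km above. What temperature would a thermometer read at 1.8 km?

19.39°C

Environmental to 1800 m: -3.3 × 1.7 km = -5.61°C, so T = 19.39°C.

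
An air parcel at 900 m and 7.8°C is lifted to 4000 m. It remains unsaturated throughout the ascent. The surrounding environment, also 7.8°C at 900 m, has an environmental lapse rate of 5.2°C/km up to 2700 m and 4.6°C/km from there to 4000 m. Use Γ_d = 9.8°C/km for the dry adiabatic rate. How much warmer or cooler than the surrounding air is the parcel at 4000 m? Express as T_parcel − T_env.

-15.04°C (parcel cooler than environment)

Parcel:
  900 → 4000 m (dry, 9.8°C/km): ΔT = -9.8 × 3.1 = -30.38°C → T = -22.58°C
Environment:
  900 → 2700 m (environment, lower layer, 5.2°C/km): ΔT = -5.2 × 1.8 = -9.36°C → T = -1.56°C
  2700 → 4000 m (environment, upper layer, 4.6°C/km): ΔT = -4.6 × 1.3 = -5.98°C → T = -7.54°C
T_parcel − T_env = -22.58 − (-7.54) = -15.04°C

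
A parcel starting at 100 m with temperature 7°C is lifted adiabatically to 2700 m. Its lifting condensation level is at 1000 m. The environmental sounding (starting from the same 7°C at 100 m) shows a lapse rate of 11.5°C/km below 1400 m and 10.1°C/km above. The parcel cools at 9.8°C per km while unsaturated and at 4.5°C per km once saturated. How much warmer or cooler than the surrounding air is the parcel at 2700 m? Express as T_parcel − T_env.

+11.61°C (parcel warmer than environment)

Parcel:
  Dry to 1000 m: -9.8 × 0.9 km = -8.82°C, so T = -1.82°C.
  Saturated to 2700 m: -4.5 × 1.7 km = -7.65°C, so T = -9.47°C.
Environment:
  Environment, lower layer to 1400 m: -11.5 × 1.3 km = -14.95°C, so T = -7.95°C.
  Environment, upper layer to 2700 m: -10.1 × 1.3 km = -13.13°C, so T = -21.08°C.
T_parcel − T_env = -9.47 − (-21.08) = +11.61°C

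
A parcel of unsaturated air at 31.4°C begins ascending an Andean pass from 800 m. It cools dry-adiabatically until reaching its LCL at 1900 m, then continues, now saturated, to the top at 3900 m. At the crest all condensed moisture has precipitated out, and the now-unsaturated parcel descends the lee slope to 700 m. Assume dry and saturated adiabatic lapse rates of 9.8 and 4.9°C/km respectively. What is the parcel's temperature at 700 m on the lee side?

Dry to 1900 m: -9.8 × 1.1 km = -10.78°C, so T = 20.62°C.
Saturated to 3900 m: -4.9 × 2 km = -9.8°C, so T = 10.82°C.
Dry descent to 700 m: +9.8 × 3.2 km = +31.36°C, so T = 42.18°C.

42.18°C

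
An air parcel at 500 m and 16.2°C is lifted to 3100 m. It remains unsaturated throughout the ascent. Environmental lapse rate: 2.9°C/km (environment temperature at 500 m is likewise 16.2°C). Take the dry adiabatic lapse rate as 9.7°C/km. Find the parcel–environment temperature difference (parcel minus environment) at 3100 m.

Parcel:
  500–3100 m, dry: Δz = 2.6 km ⇒ ΔT = -25.22°C; T = -9.02°C
Environment:
  500–3100 m, environment: Δz = 2.6 km ⇒ ΔT = -7.54°C; T = 8.66°C
T_parcel − T_env = -9.02 − 8.66 = -17.68°C

-17.68°C (parcel cooler than environment)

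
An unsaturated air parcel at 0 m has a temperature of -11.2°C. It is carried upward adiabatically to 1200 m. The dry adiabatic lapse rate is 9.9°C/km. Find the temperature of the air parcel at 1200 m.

0 → 1200 m (dry adiabatic, 9.9°C/km): ΔT = -9.9 × 1.2 = -11.88°C → T = -23.08°C

-23.08°C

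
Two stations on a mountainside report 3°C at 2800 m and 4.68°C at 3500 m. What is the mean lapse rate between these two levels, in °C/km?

-2.4°C/km

Γ = −ΔT/Δz = (3 − 4.68) / (3500 − 2800) m
  = -1.68°C / 0.7 km = -2.4°C/km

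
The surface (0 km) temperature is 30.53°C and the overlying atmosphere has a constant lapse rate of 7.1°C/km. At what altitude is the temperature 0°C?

Height above start = (30.53 − 0) / 7.1 = 4.3 km
Altitude = 0 m + 4300 m = 4300 m

4.3 km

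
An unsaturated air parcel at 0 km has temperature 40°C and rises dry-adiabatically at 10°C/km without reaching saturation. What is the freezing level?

Height above start = (40 − 0) / 10 = 4 km
Altitude = 0 m + 4000 m = 4000 m

4 km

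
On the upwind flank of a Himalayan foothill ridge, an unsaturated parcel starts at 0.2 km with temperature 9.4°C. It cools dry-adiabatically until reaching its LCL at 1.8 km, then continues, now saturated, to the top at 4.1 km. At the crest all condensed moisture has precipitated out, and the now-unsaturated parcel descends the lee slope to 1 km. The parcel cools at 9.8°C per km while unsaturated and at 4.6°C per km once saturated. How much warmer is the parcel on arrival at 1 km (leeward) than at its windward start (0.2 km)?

200 → 1800 m (dry, 9.8°C/km): ΔT = -9.8 × 1.6 = -15.68°C → T = -6.28°C
1800 → 4100 m (saturated, 4.6°C/km): ΔT = -4.6 × 2.3 = -10.58°C → T = -16.86°C
4100 → 1000 m (dry descent, 9.8°C/km): ΔT = +9.8 × 3.1 = +30.38°C → T = 13.52°C
Net change vs windward start: 13.52 − 9.4 = +4.12°C

+4.12°C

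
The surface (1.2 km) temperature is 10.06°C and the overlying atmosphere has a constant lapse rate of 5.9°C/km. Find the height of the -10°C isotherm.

4.6 km

Height above start = (10.06 − (-10)) / 5.9 = 3.4 km
Altitude = 1200 m + 3400 m = 4600 m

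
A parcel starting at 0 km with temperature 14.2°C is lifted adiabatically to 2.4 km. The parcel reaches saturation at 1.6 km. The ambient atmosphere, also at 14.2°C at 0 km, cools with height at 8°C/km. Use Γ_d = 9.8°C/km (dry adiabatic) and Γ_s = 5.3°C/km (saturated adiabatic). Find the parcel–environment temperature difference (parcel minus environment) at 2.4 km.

Parcel:
  0 → 1600 m (dry, 9.8°C/km): ΔT = -9.8 × 1.6 = -15.68°C → T = -1.48°C
  1600 → 2400 m (saturated, 5.3°C/km): ΔT = -5.3 × 0.8 = -4.24°C → T = -5.72°C
Environment:
  0 → 2400 m (environment, 8°C/km): ΔT = -8 × 2.4 = -19.2°C → T = -5°C
T_parcel − T_env = -5.72 − (-5) = -0.72°C

-0.72°C (parcel cooler than environment)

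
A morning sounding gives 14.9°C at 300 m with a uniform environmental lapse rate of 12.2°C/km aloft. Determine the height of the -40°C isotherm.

4800 m

Height above start = (14.9 − (-40)) / 12.2 = 4.5 km
Altitude = 300 m + 4500 m = 4800 m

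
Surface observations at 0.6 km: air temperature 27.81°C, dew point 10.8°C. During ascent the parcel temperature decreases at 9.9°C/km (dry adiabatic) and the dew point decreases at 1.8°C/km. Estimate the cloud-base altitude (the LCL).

2.7 km

T and T_d converge at 9.9 − 1.8 = 8.1°C per km
Height above start = (27.81 − 10.8) / 8.1 = 2.1 km
LCL altitude = 600 m + 2100 m = 2700 m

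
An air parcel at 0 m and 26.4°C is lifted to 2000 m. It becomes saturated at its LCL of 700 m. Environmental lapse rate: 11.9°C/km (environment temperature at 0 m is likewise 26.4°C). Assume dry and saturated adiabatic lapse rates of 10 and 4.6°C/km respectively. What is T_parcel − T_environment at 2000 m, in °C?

+10.82°C (parcel warmer than environment)

Parcel:
  From 0 m to 700 m (dry): cools by 10 × 0.7 = 7°C, giving 19.4°C.
  From 700 m to 2000 m (saturated): cools by 4.6 × 1.3 = 5.98°C, giving 13.42°C.
Environment:
  From 0 m to 2000 m (environment): cools by 11.9 × 2 = 23.8°C, giving 2.6°C.
T_parcel − T_env = 13.42 − 2.6 = +10.82°C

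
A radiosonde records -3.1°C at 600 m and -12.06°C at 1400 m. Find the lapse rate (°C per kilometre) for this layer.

Γ = −ΔT/Δz = (-3.1 − (-12.06)) / (1400 − 600) m
  = 8.96°C / 0.8 km = 11.2°C/km

11.2°C/km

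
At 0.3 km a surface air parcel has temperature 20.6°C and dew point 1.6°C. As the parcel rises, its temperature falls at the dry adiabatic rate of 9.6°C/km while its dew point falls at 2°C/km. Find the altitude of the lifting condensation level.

T and T_d converge at 9.6 − 2 = 7.6°C per km
Height above start = (20.6 − 1.6) / 7.6 = 2.5 km
LCL altitude = 300 m + 2500 m = 2800 m

2.8 km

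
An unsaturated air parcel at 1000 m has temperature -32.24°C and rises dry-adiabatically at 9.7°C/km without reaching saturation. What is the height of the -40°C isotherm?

Height above start = (-32.24 − (-40)) / 9.7 = 0.8 km
Altitude = 1000 m + 800 m = 1800 m

1800 m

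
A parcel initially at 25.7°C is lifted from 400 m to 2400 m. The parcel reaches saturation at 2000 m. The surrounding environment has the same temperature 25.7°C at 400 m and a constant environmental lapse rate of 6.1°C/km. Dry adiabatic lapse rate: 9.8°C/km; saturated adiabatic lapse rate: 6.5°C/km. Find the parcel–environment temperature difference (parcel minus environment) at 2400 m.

-6.08°C (parcel cooler than environment)

Parcel:
  From 400 m to 2000 m (dry): cools by 9.8 × 1.6 = 15.68°C, giving 10.02°C.
  From 2000 m to 2400 m (saturated): cools by 6.5 × 0.4 = 2.6°C, giving 7.42°C.
Environment:
  From 400 m to 2400 m (environment): cools by 6.1 × 2 = 12.2°C, giving 13.5°C.
T_parcel − T_env = 7.42 − 13.5 = -6.08°C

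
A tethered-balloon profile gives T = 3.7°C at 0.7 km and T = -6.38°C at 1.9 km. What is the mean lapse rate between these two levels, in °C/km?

Γ = −ΔT/Δz = (3.7 − (-6.38)) / (1900 − 700) m
  = 10.08°C / 1.2 km = 8.4°C/km

8.4°C/km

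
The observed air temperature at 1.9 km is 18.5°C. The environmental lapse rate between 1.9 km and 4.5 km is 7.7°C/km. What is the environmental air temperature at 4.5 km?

-1.52°C

1900–4500 m, environmental: Δz = 2.6 km ⇒ ΔT = -20.02°C; T = -1.52°C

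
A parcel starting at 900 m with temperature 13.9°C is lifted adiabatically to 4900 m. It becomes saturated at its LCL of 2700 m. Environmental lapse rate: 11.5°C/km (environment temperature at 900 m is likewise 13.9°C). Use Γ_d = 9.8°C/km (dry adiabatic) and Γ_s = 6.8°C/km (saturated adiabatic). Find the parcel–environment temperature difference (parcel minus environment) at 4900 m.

+13.4°C (parcel warmer than environment)

Parcel:
  Dry to 2700 m: -9.8 × 1.8 km = -17.64°C, so T = -3.74°C.
  Saturated to 4900 m: -6.8 × 2.2 km = -14.96°C, so T = -18.7°C.
Environment:
  Environment to 4900 m: -11.5 × 4 km = -46°C, so T = -32.1°C.
T_parcel − T_env = -18.7 − (-32.1) = +13.4°C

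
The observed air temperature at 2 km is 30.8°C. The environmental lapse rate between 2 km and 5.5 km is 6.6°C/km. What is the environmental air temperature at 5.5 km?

7.7°C

2000 → 5500 m (environmental, 6.6°C/km): ΔT = -6.6 × 3.5 = -23.1°C → T = 7.7°C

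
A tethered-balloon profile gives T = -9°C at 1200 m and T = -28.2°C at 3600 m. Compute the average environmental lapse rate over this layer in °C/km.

8°C/km

Γ = −ΔT/Δz = (-9 − (-28.2)) / (3600 − 1200) m
  = 19.2°C / 2.4 km = 8°C/km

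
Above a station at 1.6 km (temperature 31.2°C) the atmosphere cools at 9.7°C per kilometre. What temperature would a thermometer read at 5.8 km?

1600 → 5800 m (environmental, 9.7°C/km): ΔT = -9.7 × 4.2 = -40.74°C → T = -9.54°C

-9.54°C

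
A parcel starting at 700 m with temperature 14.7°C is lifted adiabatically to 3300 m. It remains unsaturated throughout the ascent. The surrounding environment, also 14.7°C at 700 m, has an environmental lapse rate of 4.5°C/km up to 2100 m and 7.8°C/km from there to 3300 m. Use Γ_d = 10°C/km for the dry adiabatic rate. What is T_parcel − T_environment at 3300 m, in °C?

Parcel:
  700 → 3300 m (dry, 10°C/km): ΔT = -10 × 2.6 = -26°C → T = -11.3°C
Environment:
  700 → 2100 m (environment, lower layer, 4.5°C/km): ΔT = -4.5 × 1.4 = -6.3°C → T = 8.4°C
  2100 → 3300 m (environment, upper layer, 7.8°C/km): ΔT = -7.8 × 1.2 = -9.36°C → T = -0.96°C
T_parcel − T_env = -11.3 − (-0.96) = -10.34°C

-10.34°C (parcel cooler than environment)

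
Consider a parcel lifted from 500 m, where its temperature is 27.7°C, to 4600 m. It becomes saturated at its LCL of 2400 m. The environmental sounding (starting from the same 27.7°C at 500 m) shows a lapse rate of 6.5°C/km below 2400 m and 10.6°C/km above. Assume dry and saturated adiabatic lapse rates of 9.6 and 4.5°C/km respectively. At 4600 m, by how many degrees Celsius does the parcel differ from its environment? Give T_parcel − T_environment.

+7.53°C (parcel warmer than environment)

Parcel:
  Dry to 2400 m: -9.6 × 1.9 km = -18.24°C, so T = 9.46°C.
  Saturated to 4600 m: -4.5 × 2.2 km = -9.9°C, so T = -0.44°C.
Environment:
  Environment, lower layer to 2400 m: -6.5 × 1.9 km = -12.35°C, so T = 15.35°C.
  Environment, upper layer to 4600 m: -10.6 × 2.2 km = -23.32°C, so T = -7.97°C.
T_parcel − T_env = -0.44 − (-7.97) = +7.53°C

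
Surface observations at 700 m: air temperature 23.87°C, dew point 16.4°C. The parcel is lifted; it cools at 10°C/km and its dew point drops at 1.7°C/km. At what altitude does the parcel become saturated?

T and T_d converge at 10 − 1.7 = 8.3°C per km
Height above start = (23.87 − 16.4) / 8.3 = 0.9 km
LCL altitude = 700 m + 900 m = 1600 m

1600 m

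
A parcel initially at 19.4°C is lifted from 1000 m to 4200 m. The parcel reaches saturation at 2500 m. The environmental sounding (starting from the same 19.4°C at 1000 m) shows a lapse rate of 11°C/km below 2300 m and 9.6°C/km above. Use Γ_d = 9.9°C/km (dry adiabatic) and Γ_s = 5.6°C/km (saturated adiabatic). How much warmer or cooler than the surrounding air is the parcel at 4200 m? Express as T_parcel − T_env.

Parcel:
  From 1000 m to 2500 m (dry): cools by 9.9 × 1.5 = 14.85°C, giving 4.55°C.
  From 2500 m to 4200 m (saturated): cools by 5.6 × 1.7 = 9.52°C, giving -4.97°C.
Environment:
  From 1000 m to 2300 m (environment, lower layer): cools by 11 × 1.3 = 14.3°C, giving 5.1°C.
  From 2300 m to 4200 m (environment, upper layer): cools by 9.6 × 1.9 = 18.24°C, giving -13.14°C.
T_parcel − T_env = -4.97 − (-13.14) = +8.17°C

+8.17°C (parcel warmer than environment)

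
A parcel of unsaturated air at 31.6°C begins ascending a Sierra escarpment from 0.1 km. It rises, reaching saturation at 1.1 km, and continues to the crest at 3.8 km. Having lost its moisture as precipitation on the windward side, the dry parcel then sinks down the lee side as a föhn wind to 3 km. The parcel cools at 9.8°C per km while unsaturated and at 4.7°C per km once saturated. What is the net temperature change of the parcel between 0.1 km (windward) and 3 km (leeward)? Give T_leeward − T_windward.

-14.65°C

100–1100 m, dry: Δz = 1 km ⇒ ΔT = -9.8°C; T = 21.8°C
1100–3800 m, saturated: Δz = 2.7 km ⇒ ΔT = -12.69°C; T = 9.11°C
3800–3000 m, dry descent: Δz = 0.8 km ⇒ ΔT = +7.84°C; T = 16.95°C
Net change vs windward start: 16.95 − 31.6 = -14.65°C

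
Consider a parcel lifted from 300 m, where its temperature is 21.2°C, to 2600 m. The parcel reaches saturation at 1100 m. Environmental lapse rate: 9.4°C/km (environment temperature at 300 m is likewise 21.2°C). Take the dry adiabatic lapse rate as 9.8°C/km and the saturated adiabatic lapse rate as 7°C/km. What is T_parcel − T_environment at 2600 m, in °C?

Parcel:
  Dry to 1100 m: -9.8 × 0.8 km = -7.84°C, so T = 13.36°C.
  Saturated to 2600 m: -7 × 1.5 km = -10.5°C, so T = 2.86°C.
Environment:
  Environment to 2600 m: -9.4 × 2.3 km = -21.62°C, so T = -0.42°C.
T_parcel − T_env = 2.86 − (-0.42) = +3.28°C

+3.28°C (parcel warmer than environment)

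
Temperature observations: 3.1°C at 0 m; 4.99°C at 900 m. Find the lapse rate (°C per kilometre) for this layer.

-2.1°C/km

Γ = −ΔT/Δz = (3.1 − 4.99) / (900 − 0) m
  = -1.89°C / 0.9 km = -2.1°C/km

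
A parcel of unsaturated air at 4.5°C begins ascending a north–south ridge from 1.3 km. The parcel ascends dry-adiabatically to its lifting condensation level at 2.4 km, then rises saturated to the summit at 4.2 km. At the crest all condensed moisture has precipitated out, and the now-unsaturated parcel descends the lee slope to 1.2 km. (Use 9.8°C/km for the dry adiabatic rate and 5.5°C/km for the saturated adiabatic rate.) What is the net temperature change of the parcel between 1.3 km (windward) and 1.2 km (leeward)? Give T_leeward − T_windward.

+8.72°C

1300 → 2400 m (dry, 9.8°C/km): ΔT = -9.8 × 1.1 = -10.78°C → T = -6.28°C
2400 → 4200 m (saturated, 5.5°C/km): ΔT = -5.5 × 1.8 = -9.9°C → T = -16.18°C
4200 → 1200 m (dry descent, 9.8°C/km): ΔT = +9.8 × 3 = +29.4°C → T = 13.22°C
Net change vs windward start: 13.22 − 4.5 = +8.72°C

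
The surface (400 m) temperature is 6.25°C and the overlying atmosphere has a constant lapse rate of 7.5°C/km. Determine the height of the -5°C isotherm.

Height above start = (6.25 − (-5)) / 7.5 = 1.5 km
Altitude = 400 m + 1500 m = 1900 m

1900 m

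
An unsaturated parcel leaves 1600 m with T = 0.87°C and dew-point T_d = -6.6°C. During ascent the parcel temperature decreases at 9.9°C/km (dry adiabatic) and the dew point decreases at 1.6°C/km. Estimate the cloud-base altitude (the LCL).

2500 m

T and T_d converge at 9.9 − 1.6 = 8.3°C per km
Height above start = (0.87 − (-6.6)) / 8.3 = 0.9 km
LCL altitude = 1600 m + 900 m = 2500 m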